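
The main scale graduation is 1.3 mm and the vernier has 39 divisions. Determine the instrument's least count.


LC = MSD / n_div
= 1.3 / 39
= 0.0333

0.0333


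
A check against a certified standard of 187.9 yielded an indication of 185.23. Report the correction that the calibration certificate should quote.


Correction = standard - reading
= 187.9 - 185.23
= 2.6700

2.6700


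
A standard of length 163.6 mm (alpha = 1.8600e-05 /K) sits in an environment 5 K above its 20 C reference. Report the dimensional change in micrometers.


dL = L * alpha * dT
= 163.6 * 1.8600e-05 * 5
= 0.0152148 mm
dL_um = 0.0152148 * 1000 = 15.2148 um

15.2148


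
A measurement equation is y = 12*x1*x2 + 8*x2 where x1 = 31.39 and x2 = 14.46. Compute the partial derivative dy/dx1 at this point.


y = 12*x1*x2 + 8*x2
dy/dx1 = 12*x2
Evaluate at x2 = 14.46: c1 = 12 * 14.46
c1 = 173.5200

173.5200


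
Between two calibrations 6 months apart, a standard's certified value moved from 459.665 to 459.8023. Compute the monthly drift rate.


rate = (v2 - v1) / months
= (459.8023 - 459.665) / 6
= 0.1373 / 6
= 0.0229

0.0229


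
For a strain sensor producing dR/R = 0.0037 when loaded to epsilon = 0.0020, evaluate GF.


GF = (dR/R) / epsilon
= 0.0037 / 0.0020
= 1.8500

1.8500


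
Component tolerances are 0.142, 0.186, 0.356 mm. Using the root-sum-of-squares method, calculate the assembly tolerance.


RSS = sqrt(0.142^2 + 0.186^2 + 0.356^2)
= sqrt(0.181496)
= 0.4260

0.4260


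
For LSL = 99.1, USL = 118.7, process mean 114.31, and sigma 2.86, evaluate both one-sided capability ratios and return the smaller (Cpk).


Cpu = (USL - mean) / (3*sigma) = (118.7 - 114.31) / (3*2.86) = 0.5117
Cpl = (mean - LSL) / (3*sigma) = (114.31 - 99.1) / (3*2.86) = 1.7727
Cpk = min(Cpu, Cpl) = 0.5117

0.5117


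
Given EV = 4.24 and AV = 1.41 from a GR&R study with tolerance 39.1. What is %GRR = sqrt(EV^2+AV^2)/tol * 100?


GRR = sqrt(EV^2 + AV^2) = sqrt(4.24^2 + 1.41^2) = 4.4682995
%GRR = GRR / tol * 100 = 4.4682995 / 39.1 * 100
%GRR = 11.4279

11.4279


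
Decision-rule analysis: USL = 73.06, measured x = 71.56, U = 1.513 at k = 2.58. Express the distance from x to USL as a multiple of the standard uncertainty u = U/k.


u = U / k = 1.513 / 2.58 = 0.58643411
margin = |USL - x| = |73.06 - 71.56| = 1.5
z = margin / u = 1.5 / 0.58643411
z = 2.5578

2.5578


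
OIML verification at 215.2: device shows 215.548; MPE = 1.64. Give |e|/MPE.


e = indication - reference = 215.548 - 215.2 = 0.3480
|e| = 0.3480
ratio = |e| / MPE = 0.3480 / 1.64
ratio = 0.2122

0.2122


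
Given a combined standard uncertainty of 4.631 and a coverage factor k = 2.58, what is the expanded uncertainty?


U = k * uc
U = 2.58 * 4.631
U = 11.9480

11.9480


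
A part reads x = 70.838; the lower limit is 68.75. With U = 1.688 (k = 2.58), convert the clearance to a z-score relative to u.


u = U / k = 1.688 / 2.58 = 0.65426357
margin = |LSL - x| = |68.75 - 70.838| = 2.088
z = margin / u = 2.088 / 0.65426357
z = 3.1914

3.1914


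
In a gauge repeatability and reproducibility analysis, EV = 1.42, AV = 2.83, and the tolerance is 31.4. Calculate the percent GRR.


GRR = sqrt(EV^2 + AV^2) = sqrt(1.42^2 + 2.83^2) = 3.1662754
%GRR = GRR / tol * 100 = 3.1662754 / 31.4 * 100
%GRR = 10.0837

10.0837


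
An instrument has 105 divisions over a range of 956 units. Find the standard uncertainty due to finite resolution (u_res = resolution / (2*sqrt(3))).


resolution = range / divisions
resolution = 956 / 105 = 9.1047619
u_res = resolution / (2*sqrt(3))
u_res = 9.1047619 / 3.4641016
u_res = 2.6283

2.6283


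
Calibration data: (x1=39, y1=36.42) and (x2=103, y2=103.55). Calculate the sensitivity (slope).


slope = (y2 - y1) / (x2 - x1)
= (103.55 - 36.42) / (103 - 39)
= 67.1300 / 64
= 1.0489

1.0489


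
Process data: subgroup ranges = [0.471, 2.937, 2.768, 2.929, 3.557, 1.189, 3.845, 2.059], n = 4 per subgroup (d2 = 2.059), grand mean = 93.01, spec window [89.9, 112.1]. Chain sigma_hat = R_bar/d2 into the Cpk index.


R_bar = (0.471 + 2.937 + 2.768 + 2.929 + 3.557 + 1.189 + 3.845 + 2.059) / 8 = 2.469375
sigma = R_bar / d2 = 2.469375 / 2.059 = 1.1993079
Cp = (USL - LSL)/(6*sigma) = (112.1 - 89.9)/(6*1.1993079) = 3.0851
Cpu = (112.1 - 93.01)/(3*1.1993079) = 5.3058
Cpl = (93.01 - 89.9)/(3*1.1993079) = 0.8644
Cpk = min(Cpu, Cpl) = 0.8644

0.8644


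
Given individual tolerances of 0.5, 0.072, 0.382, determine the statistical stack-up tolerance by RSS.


RSS = sqrt(0.5^2 + 0.072^2 + 0.382^2)
= sqrt(0.401108)
= 0.6333

0.6333


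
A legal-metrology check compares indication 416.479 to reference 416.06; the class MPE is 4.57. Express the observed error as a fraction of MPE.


e = indication - reference = 416.479 - 416.06 = 0.4190
|e| = 0.4190
ratio = |e| / MPE = 0.4190 / 4.57
ratio = 0.0917

0.0917


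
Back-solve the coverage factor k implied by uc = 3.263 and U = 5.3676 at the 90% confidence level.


k = U / uc
k = 5.3676 / 3.263
k = 1.645

1.645


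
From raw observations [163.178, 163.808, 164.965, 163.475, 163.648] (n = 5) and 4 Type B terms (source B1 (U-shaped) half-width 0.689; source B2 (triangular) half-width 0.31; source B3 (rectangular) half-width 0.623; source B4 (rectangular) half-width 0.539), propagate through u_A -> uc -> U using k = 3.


mean = (163.178 + 163.808 + 164.965 + 163.475 + 163.648) / 5 = 163.8148
s = sqrt(sum((x - mean)^2)/(n-1)) = 0.68406995
u_A = s / sqrt(n) = 0.68406995 / sqrt(5) = 0.30592538
u_B1 = 0.689 / sqrt(2) = 0.48719657
u_B2 = 0.31 / sqrt(6) = 0.12655697
u_B3 = 0.623 / sqrt(3) = 0.35968922
u_B4 = 0.539 / sqrt(3) = 0.3111918
uc = sqrt(0.30592538^2 + 0.48719657^2 + 0.12655697^2 + 0.35968922^2 + 0.3111918^2) = 0.75708928
U = k * uc = 3 * 0.75708928
U = 2.2713

2.2713


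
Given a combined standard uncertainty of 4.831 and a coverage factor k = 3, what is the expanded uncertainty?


U = k * uc
U = 3 * 4.831
U = 14.4930

14.4930


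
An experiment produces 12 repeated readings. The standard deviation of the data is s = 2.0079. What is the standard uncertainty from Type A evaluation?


u_A = s / sqrt(n)
u_A = 2.0079 / sqrt(12)
u_A = 2.0079 / 3.4641016
u_A = 0.5796

0.5796


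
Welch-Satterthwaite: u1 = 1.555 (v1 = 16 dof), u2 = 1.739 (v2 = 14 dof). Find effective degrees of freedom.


uc = sqrt(u1^2 + u2^2) = sqrt(1.555^2 + 1.739^2) = 2.3328408
v_eff = uc^4 / (u1^4/v1 + u2^4/v2)
= 2.3328408^4 / (1.555^4/16 + 1.739^4/14)
= 29.616955 / 1.0186641
v_eff = 29.0743

29.0743


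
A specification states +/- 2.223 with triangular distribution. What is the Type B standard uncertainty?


u_B = half_width / sqrt(6)
u_B = 2.223 / 2.4494897
u_B = 0.9075

0.9075


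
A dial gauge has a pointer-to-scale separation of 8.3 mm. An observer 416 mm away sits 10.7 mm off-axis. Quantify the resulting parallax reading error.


error = h * offset / d
= 8.3 * 10.7 / 416
= 0.2135

0.2135


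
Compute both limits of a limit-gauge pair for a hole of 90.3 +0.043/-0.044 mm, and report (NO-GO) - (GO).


GO = nominal - lower_tol (smallest hole = maximum material condition)
GO = 90.3 - 0.044 = 90.256
NO-GO = nominal + upper_tol (largest hole = least material condition)
NO-GO = 90.3 + 0.043 = 90.343
spread = NO-GO - GO = 90.343 - 90.256 = 0.0870

0.0870


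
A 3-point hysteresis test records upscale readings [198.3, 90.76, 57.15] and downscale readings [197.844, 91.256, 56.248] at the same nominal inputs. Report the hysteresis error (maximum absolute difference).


|198.3 - 197.844| = 0.4560
|90.76 - 91.256| = 0.4960
|57.15 - 56.248| = 0.9020
hysteresis = max(diffs) = 0.9020

0.9020


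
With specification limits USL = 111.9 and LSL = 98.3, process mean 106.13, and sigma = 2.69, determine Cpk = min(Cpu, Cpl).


Cpu = (USL - mean) / (3*sigma) = (111.9 - 106.13) / (3*2.69) = 0.7150
Cpl = (mean - LSL) / (3*sigma) = (106.13 - 98.3) / (3*2.69) = 0.9703
Cpk = min(Cpu, Cpl) = 0.7150

0.7150


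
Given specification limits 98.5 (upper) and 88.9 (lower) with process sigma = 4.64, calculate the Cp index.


Cp = (USL - LSL) / (6 * sigma)
= (98.5 - 88.9) / (6 * 4.64)
= 9.6000 / 27.8400
= 0.3448

0.3448


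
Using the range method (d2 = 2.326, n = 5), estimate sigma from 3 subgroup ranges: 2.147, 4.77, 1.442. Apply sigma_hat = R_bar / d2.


R_bar = (2.147 + 4.77 + 1.442) / 3
R_bar = 8.359 / 3 = 2.7863333
sigma_hat = R_bar / d2 = 2.7863333 / 2.326 = 1.1979

1.1979


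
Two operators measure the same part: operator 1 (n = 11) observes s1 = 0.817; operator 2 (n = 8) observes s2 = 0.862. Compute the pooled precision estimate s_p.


s_p = sqrt(((n1-1)*s1^2 + (n2-1)*s2^2) / (n1+n2-2))
numerator = (11-1)*0.817^2 + (8-1)*0.862^2 = 6.67489 + 5.201308 = 11.876198
denominator = 11 + 8 - 2 = 17
s_p^2 = 11.876198 / 17 = 0.69859988
s_p = sqrt(0.69859988) = 0.8358

0.8358


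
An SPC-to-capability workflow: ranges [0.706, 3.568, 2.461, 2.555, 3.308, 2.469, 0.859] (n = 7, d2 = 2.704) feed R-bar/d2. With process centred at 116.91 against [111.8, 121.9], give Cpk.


R_bar = (0.706 + 3.568 + 2.461 + 2.555 + 3.308 + 2.469 + 0.859) / 7 = 2.2751429
sigma = R_bar / d2 = 2.2751429 / 2.704 = 0.841399
Cp = (USL - LSL)/(6*sigma) = (121.9 - 111.8)/(6*0.841399) = 2.0006
Cpu = (121.9 - 116.91)/(3*0.841399) = 1.9769
Cpl = (116.91 - 111.8)/(3*0.841399) = 2.0244
Cpk = min(Cpu, Cpl) = 1.9769

1.9769


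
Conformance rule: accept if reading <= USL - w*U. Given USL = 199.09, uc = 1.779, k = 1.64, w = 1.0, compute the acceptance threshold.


U = k * uc = 1.64 * 1.779 = 2.91756
guard band g = w * U = 1.0 * 2.91756 = 2.91756
AL = USL - g = 199.09 - 2.91756
AL = 196.1724

196.1724


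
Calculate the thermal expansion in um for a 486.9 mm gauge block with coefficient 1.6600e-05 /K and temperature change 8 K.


dL = L * alpha * dT
= 486.9 * 1.6600e-05 * 8
= 0.0646603 mm
dL_um = 0.0646603 * 1000 = 64.6603 um

64.6603


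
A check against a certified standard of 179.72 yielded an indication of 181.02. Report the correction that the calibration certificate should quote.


Correction = standard - reading
= 179.72 - 181.02
= -1.3000

-1.3000


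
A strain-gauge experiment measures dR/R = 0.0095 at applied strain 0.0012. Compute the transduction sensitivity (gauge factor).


GF = (dR/R) / epsilon
= 0.0095 / 0.0012
= 7.9167

7.9167


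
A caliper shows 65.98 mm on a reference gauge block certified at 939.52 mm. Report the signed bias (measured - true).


Systematic error = measured - true
= 65.98 - 939.52
= -873.5400

-873.5400


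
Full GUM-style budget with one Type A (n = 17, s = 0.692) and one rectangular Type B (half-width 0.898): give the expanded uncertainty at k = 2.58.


u_A = s / sqrt(n) = 0.692 / sqrt(17) = 0.16783465
u_B = half_width / sqrt(3) = 0.898 / sqrt(3) = 0.51846054
uc = sqrt(u_A^2 + u_B^2) = sqrt(0.16783465^2 + 0.51846054^2) = 0.54494936
U = k * uc = 2.58 * 0.54494936
U = 1.4060

1.4060


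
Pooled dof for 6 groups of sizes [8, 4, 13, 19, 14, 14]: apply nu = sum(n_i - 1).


nu = sum_i (n_i - 1)
nu = ((8 - 1) + (4 - 1) + (13 - 1) + (19 - 1) + (14 - 1) + (14 - 1))
nu = 7 + 3 + 12 + 18 + 13 + 13
nu = 66

66


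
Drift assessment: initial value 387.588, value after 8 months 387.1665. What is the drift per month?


rate = (v2 - v1) / months
= (387.1665 - 387.588) / 8
= -0.4215 / 8
= -0.0527

-0.0527


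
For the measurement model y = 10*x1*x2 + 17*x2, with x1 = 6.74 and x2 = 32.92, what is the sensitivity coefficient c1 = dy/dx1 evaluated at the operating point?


y = 10*x1*x2 + 17*x2
dy/dx1 = 10*x2
Evaluate at x2 = 32.92: c1 = 10 * 32.92
c1 = 329.2000

329.2000


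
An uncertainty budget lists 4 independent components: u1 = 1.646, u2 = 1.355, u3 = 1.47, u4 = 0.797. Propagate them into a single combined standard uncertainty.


uc = sqrt(1.646^2 + 1.355^2 + 1.47^2 + 0.797^2)
uc = sqrt(7.34145)
uc = 2.7095

2.7095


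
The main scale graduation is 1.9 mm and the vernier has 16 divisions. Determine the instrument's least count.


LC = MSD / n_div
= 1.9 / 16
= 0.1187

0.1187


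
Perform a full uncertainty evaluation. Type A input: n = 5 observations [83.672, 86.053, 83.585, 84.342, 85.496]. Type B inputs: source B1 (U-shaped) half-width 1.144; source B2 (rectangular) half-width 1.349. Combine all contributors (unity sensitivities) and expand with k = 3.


mean = (83.672 + 86.053 + 83.585 + 84.342 + 85.496) / 5 = 84.6296
s = sqrt(sum((x - mean)^2)/(n-1)) = 1.1031339
u_A = s / sqrt(n) = 1.1031339 / sqrt(5) = 0.49333648
u_B1 = 1.144 / sqrt(2) = 0.80893016
u_B2 = 1.349 / sqrt(3) = 0.77884551
uc = sqrt(0.49333648^2 + 0.80893016^2 + 0.77884551^2) = 1.2265191
U = k * uc = 3 * 1.2265191
U = 3.6796

3.6796


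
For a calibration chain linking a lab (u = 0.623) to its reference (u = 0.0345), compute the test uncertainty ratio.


TUR = u_lab / u_ref
= 0.623 / 0.0345
= 18.0580

18.0580


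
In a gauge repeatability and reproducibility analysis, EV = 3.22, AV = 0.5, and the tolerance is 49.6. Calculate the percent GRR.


GRR = sqrt(EV^2 + AV^2) = sqrt(3.22^2 + 0.5^2) = 3.2585887
%GRR = GRR / tol * 100 = 3.2585887 / 49.6 * 100
%GRR = 6.5697

6.5697


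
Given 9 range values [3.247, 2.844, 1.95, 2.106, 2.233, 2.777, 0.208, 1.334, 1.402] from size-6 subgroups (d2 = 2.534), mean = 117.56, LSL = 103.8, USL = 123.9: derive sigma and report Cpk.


R_bar = (3.247 + 2.844 + 1.95 + 2.106 + 2.233 + 2.777 + 0.208 + 1.334 + 1.402) / 9 = 2.0112222
sigma = R_bar / d2 = 2.0112222 / 2.534 = 0.79369463
Cp = (USL - LSL)/(6*sigma) = (123.9 - 103.8)/(6*0.79369463) = 4.2208
Cpu = (123.9 - 117.56)/(3*0.79369463) = 2.6627
Cpl = (117.56 - 103.8)/(3*0.79369463) = 5.7789
Cpk = min(Cpu, Cpl) = 2.6627

2.6627


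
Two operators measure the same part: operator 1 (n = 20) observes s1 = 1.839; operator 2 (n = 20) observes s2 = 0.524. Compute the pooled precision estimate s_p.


s_p = sqrt(((n1-1)*s1^2 + (n2-1)*s2^2) / (n1+n2-2))
numerator = (20-1)*1.839^2 + (20-1)*0.524^2 = 64.256499 + 5.216944 = 69.473443
denominator = 20 + 20 - 2 = 38
s_p^2 = 69.473443 / 38 = 1.8282485
s_p = sqrt(1.8282485) = 1.3521

1.3521


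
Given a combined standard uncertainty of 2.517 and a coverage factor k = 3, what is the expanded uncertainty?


U = k * uc
U = 3 * 2.517
U = 7.5510

7.5510


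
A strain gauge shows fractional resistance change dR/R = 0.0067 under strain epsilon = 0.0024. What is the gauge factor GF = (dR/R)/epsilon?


GF = (dR/R) / epsilon
= 0.0067 / 0.0024
= 2.7917

2.7917


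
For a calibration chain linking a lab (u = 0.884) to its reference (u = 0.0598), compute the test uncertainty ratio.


TUR = u_lab / u_ref
= 0.884 / 0.0598
= 14.7826

14.7826


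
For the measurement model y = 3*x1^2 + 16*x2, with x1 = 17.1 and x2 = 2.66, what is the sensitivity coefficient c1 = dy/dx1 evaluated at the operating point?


y = 3*x1^2 + 16*x2
dy/dx1 = 2*3*x1
Evaluate at x1 = 17.1: c1 = 6 * 17.1
c1 = 102.6000

102.6000


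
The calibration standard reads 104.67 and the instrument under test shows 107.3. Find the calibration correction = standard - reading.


Correction = standard - reading
= 104.67 - 107.3
= -2.6300

-2.6300


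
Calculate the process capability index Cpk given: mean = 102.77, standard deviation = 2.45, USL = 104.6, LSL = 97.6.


Cpu = (USL - mean) / (3*sigma) = (104.6 - 102.77) / (3*2.45) = 0.2490
Cpl = (mean - LSL) / (3*sigma) = (102.77 - 97.6) / (3*2.45) = 0.7034
Cpk = min(Cpu, Cpl) = 0.2490

0.2490


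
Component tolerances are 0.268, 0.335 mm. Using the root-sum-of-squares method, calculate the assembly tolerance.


RSS = sqrt(0.268^2 + 0.335^2)
= sqrt(0.184049)
= 0.4290

0.4290


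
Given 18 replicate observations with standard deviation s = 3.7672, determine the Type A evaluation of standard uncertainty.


u_A = s / sqrt(n)
u_A = 3.7672 / sqrt(18)
u_A = 3.7672 / 4.2426407
u_A = 0.8879

0.8879


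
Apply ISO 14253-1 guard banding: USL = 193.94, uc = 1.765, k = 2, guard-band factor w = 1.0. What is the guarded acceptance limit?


U = k * uc = 2 * 1.765 = 3.53
guard band g = w * U = 1.0 * 3.53 = 3.53
AL = USL - g = 193.94 - 3.53
AL = 190.4100

190.4100


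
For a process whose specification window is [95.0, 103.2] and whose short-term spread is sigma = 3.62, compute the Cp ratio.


Cp = (USL - LSL) / (6 * sigma)
= (103.2 - 95.0) / (6 * 3.62)
= 8.2000 / 21.7200
= 0.3775

0.3775


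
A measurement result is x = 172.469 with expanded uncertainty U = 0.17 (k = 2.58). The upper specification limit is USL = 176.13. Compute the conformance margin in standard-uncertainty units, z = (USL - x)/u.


u = U / k = 0.17 / 2.58 = 0.065891473
margin = |USL - x| = |176.13 - 172.469| = 3.661
z = margin / u = 3.661 / 0.065891473
z = 55.5611

55.5611


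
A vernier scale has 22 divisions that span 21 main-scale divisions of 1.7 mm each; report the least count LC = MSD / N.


LC = MSD / n_div
= 1.7 / 22
= 0.0773

0.0773


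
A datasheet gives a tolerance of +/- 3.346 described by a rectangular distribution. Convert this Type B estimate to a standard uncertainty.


u_B = half_width / sqrt(3)
u_B = 3.346 / 1.7320508
u_B = 1.9318

1.9318


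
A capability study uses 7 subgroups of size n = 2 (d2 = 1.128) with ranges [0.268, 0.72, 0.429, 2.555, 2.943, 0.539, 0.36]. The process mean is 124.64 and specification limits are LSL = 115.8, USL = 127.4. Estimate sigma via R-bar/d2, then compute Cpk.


R_bar = (0.268 + 0.72 + 0.429 + 2.555 + 2.943 + 0.539 + 0.36) / 7 = 1.1162857
sigma = R_bar / d2 = 1.1162857 / 1.128 = 0.98961498
Cp = (USL - LSL)/(6*sigma) = (127.4 - 115.8)/(6*0.98961498) = 1.9536
Cpu = (127.4 - 124.64)/(3*0.98961498) = 0.9297
Cpl = (124.64 - 115.8)/(3*0.98961498) = 2.9776
Cpk = min(Cpu, Cpl) = 0.9297

0.9297


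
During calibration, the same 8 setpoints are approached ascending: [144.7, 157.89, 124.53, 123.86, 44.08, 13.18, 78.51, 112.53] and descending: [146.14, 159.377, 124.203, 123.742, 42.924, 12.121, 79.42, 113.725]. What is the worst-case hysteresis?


|144.7 - 146.14| = 1.4400
|157.89 - 159.377| = 1.4870
|124.53 - 124.203| = 0.3270
|123.86 - 123.742| = 0.1180
|44.08 - 42.924| = 1.1560
|13.18 - 12.121| = 1.0590
|78.51 - 79.42| = 0.9100
|112.53 - 113.725| = 1.1950
hysteresis = max(diffs) = 1.4870

1.4870


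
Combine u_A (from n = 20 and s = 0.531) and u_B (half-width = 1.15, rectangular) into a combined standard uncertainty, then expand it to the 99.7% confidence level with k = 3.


u_A = s / sqrt(n) = 0.531 / sqrt(20) = 0.11873521
u_B = half_width / sqrt(3) = 1.15 / sqrt(3) = 0.66395281
uc = sqrt(u_A^2 + u_B^2) = sqrt(0.11873521^2 + 0.66395281^2) = 0.67448601
U = k * uc = 3 * 0.67448601
U = 2.0235

2.0235


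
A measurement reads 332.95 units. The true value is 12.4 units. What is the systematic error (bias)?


Systematic error = measured - true
= 332.95 - 12.4
= 320.5500

320.5500


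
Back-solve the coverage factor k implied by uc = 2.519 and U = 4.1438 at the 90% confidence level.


k = U / uc
k = 4.1438 / 2.519
k = 1.645

1.645


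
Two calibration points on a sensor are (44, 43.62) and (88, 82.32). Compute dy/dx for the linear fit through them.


slope = (y2 - y1) / (x2 - x1)
= (82.32 - 43.62) / (88 - 44)
= 38.7000 / 44
= 0.8795

0.8795


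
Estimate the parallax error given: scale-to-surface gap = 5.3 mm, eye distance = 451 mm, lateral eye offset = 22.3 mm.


error = h * offset / d
= 5.3 * 22.3 / 451
= 0.2621

0.2621


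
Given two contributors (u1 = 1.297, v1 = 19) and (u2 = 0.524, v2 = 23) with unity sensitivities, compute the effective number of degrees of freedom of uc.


uc = sqrt(u1^2 + u2^2) = sqrt(1.297^2 + 0.524^2) = 1.3988513
v_eff = uc^4 / (u1^4/v1 + u2^4/v2)
= 1.3988513^4 / (1.297^4/19 + 0.524^4/23)
= 3.8290074 / 0.15221618
v_eff = 25.1551

25.1551


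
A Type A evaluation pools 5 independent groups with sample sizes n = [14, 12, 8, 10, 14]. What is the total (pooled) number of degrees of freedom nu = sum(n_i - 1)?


nu = sum_i (n_i - 1)
nu = ((14 - 1) + (12 - 1) + (8 - 1) + (10 - 1) + (14 - 1))
nu = 13 + 11 + 7 + 9 + 13
nu = 53

53


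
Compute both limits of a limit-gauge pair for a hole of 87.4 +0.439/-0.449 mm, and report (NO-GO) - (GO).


GO = nominal - lower_tol (smallest hole = maximum material condition)
GO = 87.4 - 0.449 = 86.951
NO-GO = nominal + upper_tol (largest hole = least material condition)
NO-GO = 87.4 + 0.439 = 87.839
spread = NO-GO - GO = 87.839 - 86.951 = 0.8880

0.8880


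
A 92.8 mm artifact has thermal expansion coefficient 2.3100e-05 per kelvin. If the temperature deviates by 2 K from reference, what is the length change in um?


dL = L * alpha * dT
= 92.8 * 2.3100e-05 * 2
= 0.0042874 mm
dL_um = 0.0042874 * 1000 = 4.2874 um

4.2874


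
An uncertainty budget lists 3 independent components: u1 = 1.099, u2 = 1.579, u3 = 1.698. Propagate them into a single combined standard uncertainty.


uc = sqrt(1.099^2 + 1.579^2 + 1.698^2)
uc = sqrt(6.584246)
uc = 2.5660

2.5660


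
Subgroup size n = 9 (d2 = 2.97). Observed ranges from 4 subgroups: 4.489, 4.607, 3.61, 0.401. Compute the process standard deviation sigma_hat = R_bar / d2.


R_bar = (4.489 + 4.607 + 3.61 + 0.401) / 4
R_bar = 13.107 / 4 = 3.27675
sigma_hat = R_bar / d2 = 3.27675 / 2.97 = 1.1033

1.1033


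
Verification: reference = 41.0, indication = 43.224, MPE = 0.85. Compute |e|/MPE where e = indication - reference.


e = indication - reference = 43.224 - 41.0 = 2.2240
|e| = 2.2240
ratio = |e| / MPE = 2.2240 / 0.85
ratio = 2.6165

2.6165


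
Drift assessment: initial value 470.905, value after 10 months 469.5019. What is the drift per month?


rate = (v2 - v1) / months
= (469.5019 - 470.905) / 10
= -1.4031 / 10
= -0.1403

-0.1403


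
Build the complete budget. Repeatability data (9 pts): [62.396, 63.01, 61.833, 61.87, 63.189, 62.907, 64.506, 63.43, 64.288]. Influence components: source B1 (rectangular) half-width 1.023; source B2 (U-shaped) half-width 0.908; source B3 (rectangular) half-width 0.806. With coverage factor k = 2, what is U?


mean = (62.396 + 63.01 + 61.833 + 61.87 + 63.189 + 62.907 + 64.506 + 63.43 + 64.288) / 9 = 63.04766667
s = sqrt(sum((x - mean)^2)/(n-1)) = 0.9446895
u_A = s / sqrt(n) = 0.9446895 / sqrt(9) = 0.3148965
u_B1 = 1.023 / sqrt(3) = 0.59062933
u_B2 = 0.908 / sqrt(2) = 0.64205296
u_B3 = 0.806 / sqrt(3) = 0.46534432
uc = sqrt(0.3148965^2 + 0.59062933^2 + 0.64205296^2 + 0.46534432^2) = 1.0376802
U = k * uc = 2 * 1.0376802
U = 2.0754

2.0754


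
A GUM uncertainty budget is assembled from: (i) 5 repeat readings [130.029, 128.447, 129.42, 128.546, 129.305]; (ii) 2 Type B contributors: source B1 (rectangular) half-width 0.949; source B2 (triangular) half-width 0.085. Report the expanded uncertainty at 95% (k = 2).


mean = (130.029 + 128.447 + 129.42 + 128.546 + 129.305) / 5 = 129.1494
s = sqrt(sum((x - mean)^2)/(n-1)) = 0.65737911
u_A = s / sqrt(n) = 0.65737911 / sqrt(5) = 0.29398888
u_B1 = 0.949 / sqrt(3) = 0.54790541
u_B2 = 0.085 / sqrt(6) = 0.034701105
uc = sqrt(0.29398888^2 + 0.54790541^2 + 0.034701105^2) = 0.62276317
U = k * uc = 2 * 0.62276317
U = 1.2455

1.2455


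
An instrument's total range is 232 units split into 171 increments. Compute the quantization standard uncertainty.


resolution = range / divisions
resolution = 232 / 171 = 1.3567251
u_res = resolution / (2*sqrt(3))
u_res = 1.3567251 / 3.4641016
u_res = 0.3917

0.3917


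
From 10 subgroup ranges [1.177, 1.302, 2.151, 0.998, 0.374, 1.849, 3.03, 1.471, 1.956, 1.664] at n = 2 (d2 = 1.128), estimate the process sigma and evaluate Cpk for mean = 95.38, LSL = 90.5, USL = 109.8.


R_bar = (1.177 + 1.302 + 2.151 + 0.998 + 0.374 + 1.849 + 3.03 + 1.471 + 1.956 + 1.664) / 10 = 1.5972
sigma = R_bar / d2 = 1.5972 / 1.128 = 1.4159574
Cp = (USL - LSL)/(6*sigma) = (109.8 - 90.5)/(6*1.4159574) = 2.2717
Cpu = (109.8 - 95.38)/(3*1.4159574) = 3.3946
Cpl = (95.38 - 90.5)/(3*1.4159574) = 1.1488
Cpk = min(Cpu, Cpl) = 1.1488

1.1488


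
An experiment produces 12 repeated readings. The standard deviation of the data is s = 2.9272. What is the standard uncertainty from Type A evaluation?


u_A = s / sqrt(n)
u_A = 2.9272 / sqrt(12)
u_A = 2.9272 / 3.4641016
u_A = 0.8450

0.8450


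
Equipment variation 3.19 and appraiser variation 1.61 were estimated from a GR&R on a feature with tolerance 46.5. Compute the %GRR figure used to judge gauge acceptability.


GRR = sqrt(EV^2 + AV^2) = sqrt(3.19^2 + 1.61^2) = 3.5732618
%GRR = GRR / tol * 100 = 3.5732618 / 46.5 * 100
%GRR = 7.6844

7.6844


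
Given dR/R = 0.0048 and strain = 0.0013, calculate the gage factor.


GF = (dR/R) / epsilon
= 0.0048 / 0.0013
= 3.6923

3.6923


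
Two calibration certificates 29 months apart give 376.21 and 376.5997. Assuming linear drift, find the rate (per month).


rate = (v2 - v1) / months
= (376.5997 - 376.21) / 29
= 0.3897 / 29
= 0.0134

0.0134


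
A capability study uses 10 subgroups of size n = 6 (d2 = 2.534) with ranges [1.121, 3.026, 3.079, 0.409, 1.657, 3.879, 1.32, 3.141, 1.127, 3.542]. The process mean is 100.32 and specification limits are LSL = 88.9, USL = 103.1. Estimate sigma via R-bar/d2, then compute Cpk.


R_bar = (1.121 + 3.026 + 3.079 + 0.409 + 1.657 + 3.879 + 1.32 + 3.141 + 1.127 + 3.542) / 10 = 2.2301
sigma = R_bar / d2 = 2.2301 / 2.534 = 0.88007103
Cp = (USL - LSL)/(6*sigma) = (103.1 - 88.9)/(6*0.88007103) = 2.6892
Cpu = (103.1 - 100.32)/(3*0.88007103) = 1.0529
Cpl = (100.32 - 88.9)/(3*0.88007103) = 4.3254
Cpk = min(Cpu, Cpl) = 1.0529

1.0529


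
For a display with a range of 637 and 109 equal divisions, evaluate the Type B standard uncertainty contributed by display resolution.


resolution = range / divisions
resolution = 637 / 109 = 5.8440367
u_res = resolution / (2*sqrt(3))
u_res = 5.8440367 / 3.4641016
u_res = 1.6870

1.6870


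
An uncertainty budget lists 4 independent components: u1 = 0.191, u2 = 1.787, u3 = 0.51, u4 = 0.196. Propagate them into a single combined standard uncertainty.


uc = sqrt(0.191^2 + 1.787^2 + 0.51^2 + 0.196^2)
uc = sqrt(3.528366)
uc = 1.8784

1.8784


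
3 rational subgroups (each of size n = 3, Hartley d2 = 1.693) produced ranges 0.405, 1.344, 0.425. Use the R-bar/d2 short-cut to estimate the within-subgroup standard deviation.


R_bar = (0.405 + 1.344 + 0.425) / 3
R_bar = 2.174 / 3 = 0.72466667
sigma_hat = R_bar / d2 = 0.72466667 / 1.693 = 0.4280

0.4280


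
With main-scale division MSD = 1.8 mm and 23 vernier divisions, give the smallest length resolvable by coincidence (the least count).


LC = MSD / n_div
= 1.8 / 23
= 0.0783

0.0783


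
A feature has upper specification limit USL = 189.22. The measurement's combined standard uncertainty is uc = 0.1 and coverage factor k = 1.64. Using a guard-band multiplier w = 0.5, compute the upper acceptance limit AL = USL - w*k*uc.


U = k * uc = 1.64 * 0.1 = 0.164
guard band g = w * U = 0.5 * 0.164 = 0.082
AL = USL - g = 189.22 - 0.082
AL = 189.1380

189.1380


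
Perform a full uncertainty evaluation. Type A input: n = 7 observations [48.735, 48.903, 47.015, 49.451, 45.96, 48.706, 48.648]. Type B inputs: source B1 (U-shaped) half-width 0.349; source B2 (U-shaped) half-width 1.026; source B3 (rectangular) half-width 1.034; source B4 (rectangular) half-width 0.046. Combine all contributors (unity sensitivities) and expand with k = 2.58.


mean = (48.735 + 48.903 + 47.015 + 49.451 + 45.96 + 48.706 + 48.648) / 7 = 48.20257143
s = sqrt(sum((x - mean)^2)/(n-1)) = 1.2398894
u_A = s / sqrt(n) = 1.2398894 / sqrt(7) = 0.46863414
u_B1 = 0.349 / sqrt(2) = 0.24678027
u_B2 = 1.026 / sqrt(2) = 0.72549156
u_B3 = 1.034 / sqrt(3) = 0.59698018
u_B4 = 0.046 / sqrt(3) = 0.026558112
uc = sqrt(0.46863414^2 + 0.24678027^2 + 0.72549156^2 + 0.59698018^2 + 0.026558112^2) = 1.0788638
U = k * uc = 2.58 * 1.0788638
U = 2.7835

2.7835


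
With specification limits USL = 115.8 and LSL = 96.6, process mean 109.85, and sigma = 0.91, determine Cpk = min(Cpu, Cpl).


Cpu = (USL - mean) / (3*sigma) = (115.8 - 109.85) / (3*0.91) = 2.1795
Cpl = (mean - LSL) / (3*sigma) = (109.85 - 96.6) / (3*0.91) = 4.8535
Cpk = min(Cpu, Cpl) = 2.1795

2.1795


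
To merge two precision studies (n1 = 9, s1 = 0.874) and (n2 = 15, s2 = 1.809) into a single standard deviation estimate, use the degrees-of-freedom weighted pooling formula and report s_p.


s_p = sqrt(((n1-1)*s1^2 + (n2-1)*s2^2) / (n1+n2-2))
numerator = (9-1)*0.874^2 + (15-1)*1.809^2 = 6.111008 + 45.814734 = 51.925742
denominator = 9 + 15 - 2 = 22
s_p^2 = 51.925742 / 22 = 2.360261
s_p = sqrt(2.360261) = 1.5363

1.5363


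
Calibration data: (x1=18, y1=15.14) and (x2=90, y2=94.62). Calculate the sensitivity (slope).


slope = (y2 - y1) / (x2 - x1)
= (94.62 - 15.14) / (90 - 18)
= 79.4800 / 72
= 1.1039

1.1039


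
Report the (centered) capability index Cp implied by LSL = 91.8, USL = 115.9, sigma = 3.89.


Cp = (USL - LSL) / (6 * sigma)
= (115.9 - 91.8) / (6 * 3.89)
= 24.1000 / 23.3400
= 1.0326

1.0326


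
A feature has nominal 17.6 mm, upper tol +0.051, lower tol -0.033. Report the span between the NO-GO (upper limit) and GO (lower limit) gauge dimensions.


GO = nominal - lower_tol (smallest hole = maximum material condition)
GO = 17.6 - 0.033 = 17.567
NO-GO = nominal + upper_tol (largest hole = least material condition)
NO-GO = 17.6 + 0.051 = 17.651
spread = NO-GO - GO = 17.651 - 17.567 = 0.0840

0.0840


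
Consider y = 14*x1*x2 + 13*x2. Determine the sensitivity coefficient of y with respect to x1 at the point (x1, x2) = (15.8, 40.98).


y = 14*x1*x2 + 13*x2
dy/dx1 = 14*x2
Evaluate at x2 = 40.98: c1 = 14 * 40.98
c1 = 573.7200

573.7200


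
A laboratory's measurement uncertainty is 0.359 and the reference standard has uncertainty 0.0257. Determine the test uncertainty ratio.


TUR = u_lab / u_ref
= 0.359 / 0.0257
= 13.9689

13.9689


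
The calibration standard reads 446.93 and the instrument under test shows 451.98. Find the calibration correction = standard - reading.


Correction = standard - reading
= 446.93 - 451.98
= -5.0500

-5.0500


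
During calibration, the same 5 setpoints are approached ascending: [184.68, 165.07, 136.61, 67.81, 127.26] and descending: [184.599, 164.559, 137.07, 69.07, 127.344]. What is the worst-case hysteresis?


|184.68 - 184.599| = 0.0810
|165.07 - 164.559| = 0.5110
|136.61 - 137.07| = 0.4600
|67.81 - 69.07| = 1.2600
|127.26 - 127.344| = 0.0840
hysteresis = max(diffs) = 1.2600

1.2600


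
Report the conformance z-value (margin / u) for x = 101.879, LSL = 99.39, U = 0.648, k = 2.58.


u = U / k = 0.648 / 2.58 = 0.25116279
margin = |LSL - x| = |99.39 - 101.879| = 2.489
z = margin / u = 2.489 / 0.25116279
z = 9.9099

9.9099


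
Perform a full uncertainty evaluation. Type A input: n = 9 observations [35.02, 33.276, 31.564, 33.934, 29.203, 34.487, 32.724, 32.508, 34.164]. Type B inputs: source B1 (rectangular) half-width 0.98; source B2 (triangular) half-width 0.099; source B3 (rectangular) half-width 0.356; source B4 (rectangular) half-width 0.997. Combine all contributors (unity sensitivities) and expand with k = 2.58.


mean = (35.02 + 33.276 + 31.564 + 33.934 + 29.203 + 34.487 + 32.724 + 32.508 + 34.164) / 9 = 32.98666667
s = sqrt(sum((x - mean)^2)/(n-1)) = 1.7815352
u_A = s / sqrt(n) = 1.7815352 / sqrt(9) = 0.59384507
u_B1 = 0.98 / sqrt(3) = 0.56580326
u_B2 = 0.099 / sqrt(6) = 0.040416581
u_B3 = 0.356 / sqrt(3) = 0.2055367
u_B4 = 0.997 / sqrt(3) = 0.57561822
uc = sqrt(0.59384507^2 + 0.56580326^2 + 0.040416581^2 + 0.2055367^2 + 0.57561822^2) = 1.0237189
U = k * uc = 2.58 * 1.0237189
U = 2.6412

2.6412


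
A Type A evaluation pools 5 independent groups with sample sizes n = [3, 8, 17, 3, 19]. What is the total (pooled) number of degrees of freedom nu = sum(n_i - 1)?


nu = sum_i (n_i - 1)
nu = ((3 - 1) + (8 - 1) + (17 - 1) + (3 - 1) + (19 - 1))
nu = 2 + 7 + 16 + 2 + 18
nu = 45

45


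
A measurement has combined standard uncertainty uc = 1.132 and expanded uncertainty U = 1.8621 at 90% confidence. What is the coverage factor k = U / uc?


k = U / uc
k = 1.8621 / 1.132
k = 1.645

1.645


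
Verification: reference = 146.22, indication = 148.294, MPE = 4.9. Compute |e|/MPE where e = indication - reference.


e = indication - reference = 148.294 - 146.22 = 2.0740
|e| = 2.0740
ratio = |e| / MPE = 2.0740 / 4.9
ratio = 0.4233

0.4233


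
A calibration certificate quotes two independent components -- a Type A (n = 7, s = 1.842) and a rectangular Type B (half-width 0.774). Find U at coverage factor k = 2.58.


u_A = s / sqrt(n) = 1.842 / sqrt(7) = 0.69621056
u_B = half_width / sqrt(3) = 0.774 / sqrt(3) = 0.44686911
uc = sqrt(u_A^2 + u_B^2) = sqrt(0.69621056^2 + 0.44686911^2) = 0.82728541
U = k * uc = 2.58 * 0.82728541
U = 2.1344

2.1344


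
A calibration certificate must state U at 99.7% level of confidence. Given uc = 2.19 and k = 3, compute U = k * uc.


U = k * uc
U = 3 * 2.19
U = 6.5700

6.5700


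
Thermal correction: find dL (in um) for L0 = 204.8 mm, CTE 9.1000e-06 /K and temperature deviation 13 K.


dL = L * alpha * dT
= 204.8 * 9.1000e-06 * 13
= 0.0242278 mm
dL_um = 0.0242278 * 1000 = 24.2278 um

24.2278


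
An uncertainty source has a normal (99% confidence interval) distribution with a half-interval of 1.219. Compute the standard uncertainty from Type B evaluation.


u_B = half_width / 2.576
u_B = 1.219 / 2.576
u_B = 0.4732

0.4732


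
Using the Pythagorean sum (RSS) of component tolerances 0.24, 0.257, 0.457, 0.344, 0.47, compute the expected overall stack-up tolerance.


RSS = sqrt(0.24^2 + 0.257^2 + 0.457^2 + 0.344^2 + 0.47^2)
= sqrt(0.671734)
= 0.8196

0.8196


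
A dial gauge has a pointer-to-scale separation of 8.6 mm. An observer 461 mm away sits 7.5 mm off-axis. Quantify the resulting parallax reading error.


error = h * offset / d
= 8.6 * 7.5 / 461
= 0.1399

0.1399


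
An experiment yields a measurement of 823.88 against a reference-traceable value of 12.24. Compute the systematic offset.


Systematic error = measured - true
= 823.88 - 12.24
= 811.6400

811.6400


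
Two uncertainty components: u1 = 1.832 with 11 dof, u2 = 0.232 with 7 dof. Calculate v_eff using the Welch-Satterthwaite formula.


uc = sqrt(u1^2 + u2^2) = sqrt(1.832^2 + 0.232^2) = 1.8466315
v_eff = uc^4 / (u1^4/v1 + u2^4/v2)
= 1.8466315^4 / (1.832^4/11 + 0.232^4/7)
= 11.628427 / 1.0244356
v_eff = 11.3511

11.3511


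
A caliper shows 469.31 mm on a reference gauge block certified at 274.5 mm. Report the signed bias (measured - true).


Systematic error = measured - true
= 469.31 - 274.5
= 194.8100

194.8100


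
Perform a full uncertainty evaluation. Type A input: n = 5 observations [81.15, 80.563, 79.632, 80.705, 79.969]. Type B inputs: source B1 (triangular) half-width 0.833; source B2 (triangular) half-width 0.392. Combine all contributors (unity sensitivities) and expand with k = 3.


mean = (81.15 + 80.563 + 79.632 + 80.705 + 79.969) / 5 = 80.4038
s = sqrt(sum((x - mean)^2)/(n-1)) = 0.60365694
u_A = s / sqrt(n) = 0.60365694 / sqrt(5) = 0.26996359
u_B1 = 0.833 / sqrt(6) = 0.34007083
u_B2 = 0.392 / sqrt(6) = 0.16003333
uc = sqrt(0.26996359^2 + 0.34007083^2 + 0.16003333^2) = 0.46275174
U = k * uc = 3 * 0.46275174
U = 1.3883

1.3883


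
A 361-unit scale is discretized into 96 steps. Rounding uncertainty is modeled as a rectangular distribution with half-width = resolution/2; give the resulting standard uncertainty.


resolution = range / divisions
resolution = 361 / 96 = 3.7604167
u_res = resolution / (2*sqrt(3))
u_res = 3.7604167 / 3.4641016
u_res = 1.0855

1.0855


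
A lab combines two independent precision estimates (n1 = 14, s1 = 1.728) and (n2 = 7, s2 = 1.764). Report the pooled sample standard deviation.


s_p = sqrt(((n1-1)*s1^2 + (n2-1)*s2^2) / (n1+n2-2))
numerator = (14-1)*1.728^2 + (7-1)*1.764^2 = 38.817792 + 18.670176 = 57.487968
denominator = 14 + 7 - 2 = 19
s_p^2 = 57.487968 / 19 = 3.0256825
s_p = sqrt(3.0256825) = 1.7394

1.7394


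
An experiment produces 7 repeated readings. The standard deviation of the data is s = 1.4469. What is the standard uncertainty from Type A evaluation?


u_A = s / sqrt(n)
u_A = 1.4469 / sqrt(7)
u_A = 1.4469 / 2.6457513
u_A = 0.5469

0.5469


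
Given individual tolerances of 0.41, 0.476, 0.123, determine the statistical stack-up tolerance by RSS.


RSS = sqrt(0.41^2 + 0.476^2 + 0.123^2)
= sqrt(0.409805)
= 0.6402

0.6402


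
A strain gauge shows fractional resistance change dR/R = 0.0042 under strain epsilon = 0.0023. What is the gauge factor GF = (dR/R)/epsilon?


GF = (dR/R) / epsilon
= 0.0042 / 0.0023
= 1.8261

1.8261


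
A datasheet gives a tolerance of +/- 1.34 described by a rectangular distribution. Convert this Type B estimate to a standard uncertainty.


u_B = half_width / sqrt(3)
u_B = 1.34 / 1.7320508
u_B = 0.7736

0.7736


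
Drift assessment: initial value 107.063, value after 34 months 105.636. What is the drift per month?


rate = (v2 - v1) / months
= (105.636 - 107.063) / 34
= -1.4270 / 34
= -0.0420

-0.0420


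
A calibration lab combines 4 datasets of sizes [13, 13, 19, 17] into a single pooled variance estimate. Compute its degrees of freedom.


nu = sum_i (n_i - 1)
nu = ((13 - 1) + (13 - 1) + (19 - 1) + (17 - 1))
nu = 12 + 12 + 18 + 16
nu = 58

58


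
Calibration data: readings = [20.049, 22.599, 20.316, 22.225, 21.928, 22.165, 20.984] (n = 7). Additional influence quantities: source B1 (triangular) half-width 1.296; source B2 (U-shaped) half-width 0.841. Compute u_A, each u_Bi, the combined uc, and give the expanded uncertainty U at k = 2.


mean = (20.049 + 22.599 + 20.316 + 22.225 + 21.928 + 22.165 + 20.984) / 7 = 21.46657143
s = sqrt(sum((x - mean)^2)/(n-1)) = 1.0103239
u_A = s / sqrt(n) = 1.0103239 / sqrt(7) = 0.38186654
u_B1 = 1.296 / sqrt(6) = 0.52908978
u_B2 = 0.841 / sqrt(2) = 0.5946768
uc = sqrt(0.38186654^2 + 0.52908978^2 + 0.5946768^2) = 0.88283551
U = k * uc = 2 * 0.88283551
U = 1.7657

1.7657


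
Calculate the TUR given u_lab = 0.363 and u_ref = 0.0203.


TUR = u_lab / u_ref
= 0.363 / 0.0203
= 17.8818

17.8818


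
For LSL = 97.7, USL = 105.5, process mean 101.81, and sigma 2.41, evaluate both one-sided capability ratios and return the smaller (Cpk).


Cpu = (USL - mean) / (3*sigma) = (105.5 - 101.81) / (3*2.41) = 0.5104
Cpl = (mean - LSL) / (3*sigma) = (101.81 - 97.7) / (3*2.41) = 0.5685
Cpk = min(Cpu, Cpl) = 0.5104

0.5104


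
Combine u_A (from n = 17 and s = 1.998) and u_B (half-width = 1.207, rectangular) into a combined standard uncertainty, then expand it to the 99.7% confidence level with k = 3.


u_A = s / sqrt(n) = 1.998 / sqrt(17) = 0.48458618
u_B = half_width / sqrt(3) = 1.207 / sqrt(3) = 0.69686177
uc = sqrt(u_A^2 + u_B^2) = sqrt(0.48458618^2 + 0.69686177^2) = 0.84878742
U = k * uc = 3 * 0.84878742
U = 2.5464

2.5464


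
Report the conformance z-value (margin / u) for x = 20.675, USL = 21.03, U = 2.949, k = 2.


u = U / k = 2.949 / 2 = 1.4745
margin = |USL - x| = |21.03 - 20.675| = 0.355
z = margin / u = 0.355 / 1.4745
z = 0.2408

0.2408


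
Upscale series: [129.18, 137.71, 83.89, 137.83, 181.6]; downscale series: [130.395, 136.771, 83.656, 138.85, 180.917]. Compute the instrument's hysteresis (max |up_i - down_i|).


|129.18 - 130.395| = 1.2150
|137.71 - 136.771| = 0.9390
|83.89 - 83.656| = 0.2340
|137.83 - 138.85| = 1.0200
|181.6 - 180.917| = 0.6830
hysteresis = max(diffs) = 1.2150

1.2150


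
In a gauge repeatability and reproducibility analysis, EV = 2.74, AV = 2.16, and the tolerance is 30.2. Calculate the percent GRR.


GRR = sqrt(EV^2 + AV^2) = sqrt(2.74^2 + 2.16^2) = 3.4890113
%GRR = GRR / tol * 100 = 3.4890113 / 30.2 * 100
%GRR = 11.5530

11.5530


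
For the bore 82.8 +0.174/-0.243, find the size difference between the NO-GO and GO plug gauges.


GO = nominal - lower_tol (smallest hole = maximum material condition)
GO = 82.8 - 0.243 = 82.557
NO-GO = nominal + upper_tol (largest hole = least material condition)
NO-GO = 82.8 + 0.174 = 82.974
spread = NO-GO - GO = 82.974 - 82.557 = 0.4170

0.4170
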